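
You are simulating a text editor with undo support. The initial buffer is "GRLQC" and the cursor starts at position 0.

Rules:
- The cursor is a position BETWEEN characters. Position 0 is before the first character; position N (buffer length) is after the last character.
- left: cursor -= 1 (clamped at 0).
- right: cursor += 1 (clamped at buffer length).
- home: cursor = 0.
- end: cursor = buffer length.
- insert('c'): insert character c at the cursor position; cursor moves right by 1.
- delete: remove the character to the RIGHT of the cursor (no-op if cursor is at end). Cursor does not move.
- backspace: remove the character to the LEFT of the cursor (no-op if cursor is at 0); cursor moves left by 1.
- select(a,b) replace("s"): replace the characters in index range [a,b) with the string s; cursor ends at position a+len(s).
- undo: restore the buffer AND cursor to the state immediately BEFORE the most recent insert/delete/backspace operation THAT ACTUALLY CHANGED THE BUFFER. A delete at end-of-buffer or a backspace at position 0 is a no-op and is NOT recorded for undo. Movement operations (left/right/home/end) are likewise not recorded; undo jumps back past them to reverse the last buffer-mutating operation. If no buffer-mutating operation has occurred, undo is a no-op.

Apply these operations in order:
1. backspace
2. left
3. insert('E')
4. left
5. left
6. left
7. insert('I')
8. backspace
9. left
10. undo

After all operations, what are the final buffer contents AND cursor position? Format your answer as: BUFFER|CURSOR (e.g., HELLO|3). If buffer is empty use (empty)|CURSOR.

Answer: IEGRLQC|1

Derivation:
After op 1 (backspace): buf='GRLQC' cursor=0
After op 2 (left): buf='GRLQC' cursor=0
After op 3 (insert('E')): buf='EGRLQC' cursor=1
After op 4 (left): buf='EGRLQC' cursor=0
After op 5 (left): buf='EGRLQC' cursor=0
After op 6 (left): buf='EGRLQC' cursor=0
After op 7 (insert('I')): buf='IEGRLQC' cursor=1
After op 8 (backspace): buf='EGRLQC' cursor=0
After op 9 (left): buf='EGRLQC' cursor=0
After op 10 (undo): buf='IEGRLQC' cursor=1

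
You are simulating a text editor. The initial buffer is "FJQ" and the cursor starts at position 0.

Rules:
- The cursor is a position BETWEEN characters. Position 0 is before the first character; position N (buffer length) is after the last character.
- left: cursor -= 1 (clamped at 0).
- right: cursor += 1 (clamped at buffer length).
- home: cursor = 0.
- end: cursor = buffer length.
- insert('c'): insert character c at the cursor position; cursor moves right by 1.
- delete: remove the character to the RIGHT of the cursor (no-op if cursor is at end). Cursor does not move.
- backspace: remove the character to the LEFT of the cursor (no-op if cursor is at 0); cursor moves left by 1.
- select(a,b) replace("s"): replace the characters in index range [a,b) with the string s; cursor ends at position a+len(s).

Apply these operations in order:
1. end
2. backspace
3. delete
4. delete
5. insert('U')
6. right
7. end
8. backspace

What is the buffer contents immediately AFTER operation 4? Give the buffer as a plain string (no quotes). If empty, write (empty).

Answer: FJ

Derivation:
After op 1 (end): buf='FJQ' cursor=3
After op 2 (backspace): buf='FJ' cursor=2
After op 3 (delete): buf='FJ' cursor=2
After op 4 (delete): buf='FJ' cursor=2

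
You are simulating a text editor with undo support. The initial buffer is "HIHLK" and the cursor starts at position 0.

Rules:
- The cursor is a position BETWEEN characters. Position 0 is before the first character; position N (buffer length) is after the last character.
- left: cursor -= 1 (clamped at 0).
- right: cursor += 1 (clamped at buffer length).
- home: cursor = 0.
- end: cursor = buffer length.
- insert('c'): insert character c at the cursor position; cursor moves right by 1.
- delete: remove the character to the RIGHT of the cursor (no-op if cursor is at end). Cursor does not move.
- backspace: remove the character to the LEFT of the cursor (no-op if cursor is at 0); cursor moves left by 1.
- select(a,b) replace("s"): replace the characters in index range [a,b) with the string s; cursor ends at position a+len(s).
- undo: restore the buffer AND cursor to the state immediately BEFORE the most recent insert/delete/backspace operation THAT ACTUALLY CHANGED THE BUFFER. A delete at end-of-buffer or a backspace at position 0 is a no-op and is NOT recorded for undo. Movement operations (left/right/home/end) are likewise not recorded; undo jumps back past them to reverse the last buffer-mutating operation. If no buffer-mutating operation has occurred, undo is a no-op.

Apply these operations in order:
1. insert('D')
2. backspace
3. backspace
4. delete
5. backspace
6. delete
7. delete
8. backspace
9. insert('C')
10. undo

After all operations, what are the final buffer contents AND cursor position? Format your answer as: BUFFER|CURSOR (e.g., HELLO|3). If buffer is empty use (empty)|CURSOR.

Answer: LK|0

Derivation:
After op 1 (insert('D')): buf='DHIHLK' cursor=1
After op 2 (backspace): buf='HIHLK' cursor=0
After op 3 (backspace): buf='HIHLK' cursor=0
After op 4 (delete): buf='IHLK' cursor=0
After op 5 (backspace): buf='IHLK' cursor=0
After op 6 (delete): buf='HLK' cursor=0
After op 7 (delete): buf='LK' cursor=0
After op 8 (backspace): buf='LK' cursor=0
After op 9 (insert('C')): buf='CLK' cursor=1
After op 10 (undo): buf='LK' cursor=0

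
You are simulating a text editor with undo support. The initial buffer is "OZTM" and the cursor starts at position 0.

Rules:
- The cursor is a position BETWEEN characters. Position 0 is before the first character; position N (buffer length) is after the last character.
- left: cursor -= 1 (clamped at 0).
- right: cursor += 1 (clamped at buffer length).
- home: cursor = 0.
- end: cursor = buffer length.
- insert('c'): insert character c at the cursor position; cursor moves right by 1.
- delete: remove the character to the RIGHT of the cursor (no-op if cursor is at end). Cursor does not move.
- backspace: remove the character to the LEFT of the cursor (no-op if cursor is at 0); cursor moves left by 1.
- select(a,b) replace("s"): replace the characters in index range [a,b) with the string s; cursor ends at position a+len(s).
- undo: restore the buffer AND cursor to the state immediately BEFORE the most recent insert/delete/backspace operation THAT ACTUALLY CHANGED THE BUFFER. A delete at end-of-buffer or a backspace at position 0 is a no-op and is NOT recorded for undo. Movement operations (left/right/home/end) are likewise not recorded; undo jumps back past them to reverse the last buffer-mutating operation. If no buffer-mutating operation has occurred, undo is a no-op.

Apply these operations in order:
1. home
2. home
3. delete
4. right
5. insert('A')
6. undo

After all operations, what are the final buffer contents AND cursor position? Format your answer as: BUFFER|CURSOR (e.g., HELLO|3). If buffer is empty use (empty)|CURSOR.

After op 1 (home): buf='OZTM' cursor=0
After op 2 (home): buf='OZTM' cursor=0
After op 3 (delete): buf='ZTM' cursor=0
After op 4 (right): buf='ZTM' cursor=1
After op 5 (insert('A')): buf='ZATM' cursor=2
After op 6 (undo): buf='ZTM' cursor=1

Answer: ZTM|1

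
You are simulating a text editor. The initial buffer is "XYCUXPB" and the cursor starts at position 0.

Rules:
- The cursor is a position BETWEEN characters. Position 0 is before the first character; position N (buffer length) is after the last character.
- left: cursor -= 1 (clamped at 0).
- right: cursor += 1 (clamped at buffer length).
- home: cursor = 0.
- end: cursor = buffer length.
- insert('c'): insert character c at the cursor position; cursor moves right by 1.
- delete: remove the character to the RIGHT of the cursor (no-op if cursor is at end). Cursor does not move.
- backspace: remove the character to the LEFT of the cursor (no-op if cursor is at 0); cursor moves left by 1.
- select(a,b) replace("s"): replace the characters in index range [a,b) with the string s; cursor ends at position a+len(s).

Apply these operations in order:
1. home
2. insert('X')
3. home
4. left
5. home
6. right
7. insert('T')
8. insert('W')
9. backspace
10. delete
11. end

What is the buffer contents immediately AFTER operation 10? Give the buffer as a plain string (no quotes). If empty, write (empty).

After op 1 (home): buf='XYCUXPB' cursor=0
After op 2 (insert('X')): buf='XXYCUXPB' cursor=1
After op 3 (home): buf='XXYCUXPB' cursor=0
After op 4 (left): buf='XXYCUXPB' cursor=0
After op 5 (home): buf='XXYCUXPB' cursor=0
After op 6 (right): buf='XXYCUXPB' cursor=1
After op 7 (insert('T')): buf='XTXYCUXPB' cursor=2
After op 8 (insert('W')): buf='XTWXYCUXPB' cursor=3
After op 9 (backspace): buf='XTXYCUXPB' cursor=2
After op 10 (delete): buf='XTYCUXPB' cursor=2

Answer: XTYCUXPB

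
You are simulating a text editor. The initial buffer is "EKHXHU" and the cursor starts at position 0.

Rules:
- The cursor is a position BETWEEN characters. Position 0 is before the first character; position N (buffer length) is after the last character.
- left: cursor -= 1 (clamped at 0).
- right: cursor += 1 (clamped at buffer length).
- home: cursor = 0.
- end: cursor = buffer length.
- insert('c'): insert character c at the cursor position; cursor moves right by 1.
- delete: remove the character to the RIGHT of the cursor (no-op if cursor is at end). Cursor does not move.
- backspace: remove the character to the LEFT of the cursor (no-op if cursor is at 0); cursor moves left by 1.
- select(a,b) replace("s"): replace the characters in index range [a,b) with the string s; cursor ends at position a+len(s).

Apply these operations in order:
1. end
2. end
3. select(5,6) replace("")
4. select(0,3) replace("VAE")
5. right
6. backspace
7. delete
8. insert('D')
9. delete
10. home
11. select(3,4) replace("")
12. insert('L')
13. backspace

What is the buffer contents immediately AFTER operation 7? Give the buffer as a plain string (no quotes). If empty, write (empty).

Answer: VAE

Derivation:
After op 1 (end): buf='EKHXHU' cursor=6
After op 2 (end): buf='EKHXHU' cursor=6
After op 3 (select(5,6) replace("")): buf='EKHXH' cursor=5
After op 4 (select(0,3) replace("VAE")): buf='VAEXH' cursor=3
After op 5 (right): buf='VAEXH' cursor=4
After op 6 (backspace): buf='VAEH' cursor=3
After op 7 (delete): buf='VAE' cursor=3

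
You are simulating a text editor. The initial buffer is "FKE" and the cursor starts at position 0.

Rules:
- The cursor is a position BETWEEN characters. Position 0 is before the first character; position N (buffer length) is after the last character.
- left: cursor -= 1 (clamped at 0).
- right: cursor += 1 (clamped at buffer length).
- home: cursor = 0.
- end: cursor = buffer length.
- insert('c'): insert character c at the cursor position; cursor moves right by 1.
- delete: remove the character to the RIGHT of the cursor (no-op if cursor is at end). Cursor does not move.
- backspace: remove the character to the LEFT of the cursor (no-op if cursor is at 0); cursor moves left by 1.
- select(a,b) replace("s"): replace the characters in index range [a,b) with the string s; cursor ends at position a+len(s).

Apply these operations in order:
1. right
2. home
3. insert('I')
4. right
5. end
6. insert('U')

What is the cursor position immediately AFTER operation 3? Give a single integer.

After op 1 (right): buf='FKE' cursor=1
After op 2 (home): buf='FKE' cursor=0
After op 3 (insert('I')): buf='IFKE' cursor=1

Answer: 1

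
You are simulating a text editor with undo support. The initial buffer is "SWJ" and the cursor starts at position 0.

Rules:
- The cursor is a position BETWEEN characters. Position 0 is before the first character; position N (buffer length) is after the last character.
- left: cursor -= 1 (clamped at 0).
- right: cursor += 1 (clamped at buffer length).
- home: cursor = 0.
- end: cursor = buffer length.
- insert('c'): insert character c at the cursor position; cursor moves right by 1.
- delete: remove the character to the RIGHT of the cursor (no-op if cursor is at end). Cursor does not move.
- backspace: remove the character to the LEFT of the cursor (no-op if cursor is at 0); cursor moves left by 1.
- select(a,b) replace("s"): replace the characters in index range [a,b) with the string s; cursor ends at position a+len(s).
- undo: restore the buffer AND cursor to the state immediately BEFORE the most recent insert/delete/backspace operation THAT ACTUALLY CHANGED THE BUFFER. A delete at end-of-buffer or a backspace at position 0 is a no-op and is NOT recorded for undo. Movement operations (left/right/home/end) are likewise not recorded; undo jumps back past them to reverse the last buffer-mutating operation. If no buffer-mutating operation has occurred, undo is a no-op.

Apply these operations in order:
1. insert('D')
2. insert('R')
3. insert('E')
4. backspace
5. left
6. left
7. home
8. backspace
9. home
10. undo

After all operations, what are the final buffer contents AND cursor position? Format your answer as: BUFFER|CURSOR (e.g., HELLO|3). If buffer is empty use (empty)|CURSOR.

Answer: DRESWJ|3

Derivation:
After op 1 (insert('D')): buf='DSWJ' cursor=1
After op 2 (insert('R')): buf='DRSWJ' cursor=2
After op 3 (insert('E')): buf='DRESWJ' cursor=3
After op 4 (backspace): buf='DRSWJ' cursor=2
After op 5 (left): buf='DRSWJ' cursor=1
After op 6 (left): buf='DRSWJ' cursor=0
After op 7 (home): buf='DRSWJ' cursor=0
After op 8 (backspace): buf='DRSWJ' cursor=0
After op 9 (home): buf='DRSWJ' cursor=0
After op 10 (undo): buf='DRESWJ' cursor=3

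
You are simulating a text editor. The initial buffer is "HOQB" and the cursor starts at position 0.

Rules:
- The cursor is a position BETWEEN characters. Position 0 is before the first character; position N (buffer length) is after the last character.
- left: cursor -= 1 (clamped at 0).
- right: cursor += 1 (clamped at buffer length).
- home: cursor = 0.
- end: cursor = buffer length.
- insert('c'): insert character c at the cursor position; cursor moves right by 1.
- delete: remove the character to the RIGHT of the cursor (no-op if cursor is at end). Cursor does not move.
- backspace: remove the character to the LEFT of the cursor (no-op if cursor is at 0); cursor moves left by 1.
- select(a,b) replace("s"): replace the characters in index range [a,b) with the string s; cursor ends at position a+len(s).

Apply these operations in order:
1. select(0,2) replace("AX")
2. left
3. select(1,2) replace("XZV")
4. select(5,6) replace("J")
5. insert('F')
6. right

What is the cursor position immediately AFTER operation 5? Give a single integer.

Answer: 7

Derivation:
After op 1 (select(0,2) replace("AX")): buf='AXQB' cursor=2
After op 2 (left): buf='AXQB' cursor=1
After op 3 (select(1,2) replace("XZV")): buf='AXZVQB' cursor=4
After op 4 (select(5,6) replace("J")): buf='AXZVQJ' cursor=6
After op 5 (insert('F')): buf='AXZVQJF' cursor=7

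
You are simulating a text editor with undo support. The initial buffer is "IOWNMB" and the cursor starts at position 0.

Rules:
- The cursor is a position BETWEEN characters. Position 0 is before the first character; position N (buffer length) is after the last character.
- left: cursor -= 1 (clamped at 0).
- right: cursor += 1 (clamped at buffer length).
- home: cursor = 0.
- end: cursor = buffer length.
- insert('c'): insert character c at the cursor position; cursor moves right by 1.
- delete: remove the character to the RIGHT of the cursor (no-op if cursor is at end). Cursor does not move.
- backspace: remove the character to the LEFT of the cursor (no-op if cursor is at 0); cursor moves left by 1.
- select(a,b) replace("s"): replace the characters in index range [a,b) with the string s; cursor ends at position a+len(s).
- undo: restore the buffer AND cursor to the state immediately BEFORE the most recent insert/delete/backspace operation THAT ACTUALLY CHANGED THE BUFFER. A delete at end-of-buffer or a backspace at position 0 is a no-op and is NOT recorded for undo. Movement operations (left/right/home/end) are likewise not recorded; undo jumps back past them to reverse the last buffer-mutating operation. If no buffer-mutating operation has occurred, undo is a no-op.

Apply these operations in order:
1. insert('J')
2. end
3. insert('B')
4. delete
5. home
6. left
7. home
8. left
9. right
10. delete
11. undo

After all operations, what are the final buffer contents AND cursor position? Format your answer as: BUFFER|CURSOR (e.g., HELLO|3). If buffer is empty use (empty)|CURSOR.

Answer: JIOWNMBB|1

Derivation:
After op 1 (insert('J')): buf='JIOWNMB' cursor=1
After op 2 (end): buf='JIOWNMB' cursor=7
After op 3 (insert('B')): buf='JIOWNMBB' cursor=8
After op 4 (delete): buf='JIOWNMBB' cursor=8
After op 5 (home): buf='JIOWNMBB' cursor=0
After op 6 (left): buf='JIOWNMBB' cursor=0
After op 7 (home): buf='JIOWNMBB' cursor=0
After op 8 (left): buf='JIOWNMBB' cursor=0
After op 9 (right): buf='JIOWNMBB' cursor=1
After op 10 (delete): buf='JOWNMBB' cursor=1
After op 11 (undo): buf='JIOWNMBB' cursor=1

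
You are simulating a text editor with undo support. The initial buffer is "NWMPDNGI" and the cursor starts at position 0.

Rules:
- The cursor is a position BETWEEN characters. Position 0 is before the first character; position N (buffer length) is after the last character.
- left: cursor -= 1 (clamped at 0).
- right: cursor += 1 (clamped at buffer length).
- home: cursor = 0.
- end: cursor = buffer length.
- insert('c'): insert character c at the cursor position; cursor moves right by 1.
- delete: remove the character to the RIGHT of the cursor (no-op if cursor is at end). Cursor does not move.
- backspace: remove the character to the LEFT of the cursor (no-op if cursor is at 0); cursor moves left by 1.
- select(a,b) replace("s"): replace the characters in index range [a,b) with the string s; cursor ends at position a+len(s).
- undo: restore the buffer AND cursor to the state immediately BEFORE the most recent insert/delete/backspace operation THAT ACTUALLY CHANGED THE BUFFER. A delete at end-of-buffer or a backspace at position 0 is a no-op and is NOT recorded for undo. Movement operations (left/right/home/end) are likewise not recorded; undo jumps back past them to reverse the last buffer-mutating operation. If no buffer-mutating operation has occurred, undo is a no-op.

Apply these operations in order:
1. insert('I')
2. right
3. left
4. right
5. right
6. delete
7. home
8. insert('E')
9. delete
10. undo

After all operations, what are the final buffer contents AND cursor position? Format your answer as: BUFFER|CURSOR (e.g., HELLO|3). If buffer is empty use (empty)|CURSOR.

Answer: EINWPDNGI|1

Derivation:
After op 1 (insert('I')): buf='INWMPDNGI' cursor=1
After op 2 (right): buf='INWMPDNGI' cursor=2
After op 3 (left): buf='INWMPDNGI' cursor=1
After op 4 (right): buf='INWMPDNGI' cursor=2
After op 5 (right): buf='INWMPDNGI' cursor=3
After op 6 (delete): buf='INWPDNGI' cursor=3
After op 7 (home): buf='INWPDNGI' cursor=0
After op 8 (insert('E')): buf='EINWPDNGI' cursor=1
After op 9 (delete): buf='ENWPDNGI' cursor=1
After op 10 (undo): buf='EINWPDNGI' cursor=1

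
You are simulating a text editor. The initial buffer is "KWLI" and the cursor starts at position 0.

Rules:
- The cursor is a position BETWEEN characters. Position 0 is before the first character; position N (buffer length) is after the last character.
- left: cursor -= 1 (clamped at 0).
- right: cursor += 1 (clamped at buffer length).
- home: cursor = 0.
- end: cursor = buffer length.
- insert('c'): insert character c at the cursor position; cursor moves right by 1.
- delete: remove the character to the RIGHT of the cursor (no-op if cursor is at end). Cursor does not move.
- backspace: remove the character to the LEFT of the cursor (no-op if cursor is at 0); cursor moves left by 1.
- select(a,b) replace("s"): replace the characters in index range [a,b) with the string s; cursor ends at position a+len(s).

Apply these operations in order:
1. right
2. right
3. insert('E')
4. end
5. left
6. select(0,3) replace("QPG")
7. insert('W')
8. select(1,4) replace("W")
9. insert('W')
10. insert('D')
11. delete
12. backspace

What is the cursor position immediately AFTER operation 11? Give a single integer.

After op 1 (right): buf='KWLI' cursor=1
After op 2 (right): buf='KWLI' cursor=2
After op 3 (insert('E')): buf='KWELI' cursor=3
After op 4 (end): buf='KWELI' cursor=5
After op 5 (left): buf='KWELI' cursor=4
After op 6 (select(0,3) replace("QPG")): buf='QPGLI' cursor=3
After op 7 (insert('W')): buf='QPGWLI' cursor=4
After op 8 (select(1,4) replace("W")): buf='QWLI' cursor=2
After op 9 (insert('W')): buf='QWWLI' cursor=3
After op 10 (insert('D')): buf='QWWDLI' cursor=4
After op 11 (delete): buf='QWWDI' cursor=4

Answer: 4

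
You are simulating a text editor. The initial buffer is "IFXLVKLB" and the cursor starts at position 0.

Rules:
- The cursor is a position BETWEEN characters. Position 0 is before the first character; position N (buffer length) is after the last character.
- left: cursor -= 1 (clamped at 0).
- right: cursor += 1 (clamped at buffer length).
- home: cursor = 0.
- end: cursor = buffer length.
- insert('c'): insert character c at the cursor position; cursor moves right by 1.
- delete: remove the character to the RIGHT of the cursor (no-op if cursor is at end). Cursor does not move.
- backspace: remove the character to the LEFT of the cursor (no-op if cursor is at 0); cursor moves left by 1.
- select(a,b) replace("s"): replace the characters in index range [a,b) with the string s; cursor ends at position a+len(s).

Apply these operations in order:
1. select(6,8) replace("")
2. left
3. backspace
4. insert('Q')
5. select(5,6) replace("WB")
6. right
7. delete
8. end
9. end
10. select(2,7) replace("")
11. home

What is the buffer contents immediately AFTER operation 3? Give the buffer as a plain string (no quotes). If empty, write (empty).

After op 1 (select(6,8) replace("")): buf='IFXLVK' cursor=6
After op 2 (left): buf='IFXLVK' cursor=5
After op 3 (backspace): buf='IFXLK' cursor=4

Answer: IFXLK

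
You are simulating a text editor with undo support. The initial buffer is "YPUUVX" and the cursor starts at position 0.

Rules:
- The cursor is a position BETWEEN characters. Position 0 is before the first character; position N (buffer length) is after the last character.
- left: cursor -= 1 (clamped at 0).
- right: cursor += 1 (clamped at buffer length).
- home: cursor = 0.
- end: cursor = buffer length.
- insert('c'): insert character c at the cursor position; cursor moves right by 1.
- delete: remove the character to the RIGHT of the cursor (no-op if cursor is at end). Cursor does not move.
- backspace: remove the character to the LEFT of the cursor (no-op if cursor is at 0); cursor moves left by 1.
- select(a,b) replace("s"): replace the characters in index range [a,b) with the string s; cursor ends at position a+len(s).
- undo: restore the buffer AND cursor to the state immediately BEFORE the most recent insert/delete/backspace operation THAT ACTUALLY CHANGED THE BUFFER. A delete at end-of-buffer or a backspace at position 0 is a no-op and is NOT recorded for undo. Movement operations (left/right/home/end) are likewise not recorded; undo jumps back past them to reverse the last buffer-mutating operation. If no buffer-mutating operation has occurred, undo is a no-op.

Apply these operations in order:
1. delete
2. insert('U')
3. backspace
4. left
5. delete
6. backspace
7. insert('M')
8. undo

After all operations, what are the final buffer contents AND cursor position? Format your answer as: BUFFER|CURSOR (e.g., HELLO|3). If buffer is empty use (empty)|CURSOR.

After op 1 (delete): buf='PUUVX' cursor=0
After op 2 (insert('U')): buf='UPUUVX' cursor=1
After op 3 (backspace): buf='PUUVX' cursor=0
After op 4 (left): buf='PUUVX' cursor=0
After op 5 (delete): buf='UUVX' cursor=0
After op 6 (backspace): buf='UUVX' cursor=0
After op 7 (insert('M')): buf='MUUVX' cursor=1
After op 8 (undo): buf='UUVX' cursor=0

Answer: UUVX|0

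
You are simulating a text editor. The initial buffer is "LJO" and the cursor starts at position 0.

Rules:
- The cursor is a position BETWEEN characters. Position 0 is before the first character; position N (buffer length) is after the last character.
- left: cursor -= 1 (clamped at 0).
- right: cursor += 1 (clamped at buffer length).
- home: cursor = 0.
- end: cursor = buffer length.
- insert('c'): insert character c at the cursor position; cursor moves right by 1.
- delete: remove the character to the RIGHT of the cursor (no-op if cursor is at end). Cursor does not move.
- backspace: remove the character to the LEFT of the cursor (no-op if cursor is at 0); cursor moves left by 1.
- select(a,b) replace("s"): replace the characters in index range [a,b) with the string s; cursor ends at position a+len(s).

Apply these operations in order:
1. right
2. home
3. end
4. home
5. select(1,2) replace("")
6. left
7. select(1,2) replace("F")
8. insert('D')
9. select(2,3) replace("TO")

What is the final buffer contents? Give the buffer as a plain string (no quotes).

After op 1 (right): buf='LJO' cursor=1
After op 2 (home): buf='LJO' cursor=0
After op 3 (end): buf='LJO' cursor=3
After op 4 (home): buf='LJO' cursor=0
After op 5 (select(1,2) replace("")): buf='LO' cursor=1
After op 6 (left): buf='LO' cursor=0
After op 7 (select(1,2) replace("F")): buf='LF' cursor=2
After op 8 (insert('D')): buf='LFD' cursor=3
After op 9 (select(2,3) replace("TO")): buf='LFTO' cursor=4

Answer: LFTO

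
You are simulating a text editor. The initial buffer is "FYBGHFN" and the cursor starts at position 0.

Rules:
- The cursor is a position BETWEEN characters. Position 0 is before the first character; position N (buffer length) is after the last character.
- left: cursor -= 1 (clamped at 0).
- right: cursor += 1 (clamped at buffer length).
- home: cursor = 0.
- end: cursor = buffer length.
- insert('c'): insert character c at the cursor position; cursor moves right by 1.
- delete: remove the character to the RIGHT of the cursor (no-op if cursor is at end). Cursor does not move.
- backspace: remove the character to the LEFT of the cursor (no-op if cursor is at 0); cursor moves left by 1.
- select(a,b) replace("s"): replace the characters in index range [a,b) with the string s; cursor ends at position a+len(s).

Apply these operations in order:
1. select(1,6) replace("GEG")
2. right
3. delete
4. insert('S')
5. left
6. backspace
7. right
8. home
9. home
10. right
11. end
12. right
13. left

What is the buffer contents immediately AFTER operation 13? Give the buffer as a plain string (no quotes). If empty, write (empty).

After op 1 (select(1,6) replace("GEG")): buf='FGEGN' cursor=4
After op 2 (right): buf='FGEGN' cursor=5
After op 3 (delete): buf='FGEGN' cursor=5
After op 4 (insert('S')): buf='FGEGNS' cursor=6
After op 5 (left): buf='FGEGNS' cursor=5
After op 6 (backspace): buf='FGEGS' cursor=4
After op 7 (right): buf='FGEGS' cursor=5
After op 8 (home): buf='FGEGS' cursor=0
After op 9 (home): buf='FGEGS' cursor=0
After op 10 (right): buf='FGEGS' cursor=1
After op 11 (end): buf='FGEGS' cursor=5
After op 12 (right): buf='FGEGS' cursor=5
After op 13 (left): buf='FGEGS' cursor=4

Answer: FGEGS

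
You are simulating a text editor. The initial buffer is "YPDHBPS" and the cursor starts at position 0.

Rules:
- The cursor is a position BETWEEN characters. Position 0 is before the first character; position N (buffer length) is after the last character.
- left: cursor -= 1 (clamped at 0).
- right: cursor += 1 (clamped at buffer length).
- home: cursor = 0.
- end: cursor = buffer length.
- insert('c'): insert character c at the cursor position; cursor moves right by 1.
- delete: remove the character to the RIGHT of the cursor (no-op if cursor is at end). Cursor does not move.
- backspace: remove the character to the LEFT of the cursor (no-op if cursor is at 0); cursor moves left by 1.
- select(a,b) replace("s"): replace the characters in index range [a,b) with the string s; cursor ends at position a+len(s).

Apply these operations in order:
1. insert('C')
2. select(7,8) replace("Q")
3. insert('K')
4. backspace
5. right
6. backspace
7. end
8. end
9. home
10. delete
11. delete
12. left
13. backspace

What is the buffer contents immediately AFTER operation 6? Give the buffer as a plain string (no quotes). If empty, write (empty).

After op 1 (insert('C')): buf='CYPDHBPS' cursor=1
After op 2 (select(7,8) replace("Q")): buf='CYPDHBPQ' cursor=8
After op 3 (insert('K')): buf='CYPDHBPQK' cursor=9
After op 4 (backspace): buf='CYPDHBPQ' cursor=8
After op 5 (right): buf='CYPDHBPQ' cursor=8
After op 6 (backspace): buf='CYPDHBP' cursor=7

Answer: CYPDHBP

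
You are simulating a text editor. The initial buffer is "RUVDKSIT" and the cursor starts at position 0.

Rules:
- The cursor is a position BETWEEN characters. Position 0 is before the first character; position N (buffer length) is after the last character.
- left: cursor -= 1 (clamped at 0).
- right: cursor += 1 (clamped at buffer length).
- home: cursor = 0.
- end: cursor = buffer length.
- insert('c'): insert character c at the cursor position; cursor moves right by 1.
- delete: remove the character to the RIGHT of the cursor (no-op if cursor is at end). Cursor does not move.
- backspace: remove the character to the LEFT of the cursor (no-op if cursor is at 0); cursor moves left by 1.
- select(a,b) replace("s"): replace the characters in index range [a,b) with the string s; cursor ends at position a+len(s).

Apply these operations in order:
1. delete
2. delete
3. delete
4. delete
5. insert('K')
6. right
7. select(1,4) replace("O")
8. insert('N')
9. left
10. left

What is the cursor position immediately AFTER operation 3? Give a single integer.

After op 1 (delete): buf='UVDKSIT' cursor=0
After op 2 (delete): buf='VDKSIT' cursor=0
After op 3 (delete): buf='DKSIT' cursor=0

Answer: 0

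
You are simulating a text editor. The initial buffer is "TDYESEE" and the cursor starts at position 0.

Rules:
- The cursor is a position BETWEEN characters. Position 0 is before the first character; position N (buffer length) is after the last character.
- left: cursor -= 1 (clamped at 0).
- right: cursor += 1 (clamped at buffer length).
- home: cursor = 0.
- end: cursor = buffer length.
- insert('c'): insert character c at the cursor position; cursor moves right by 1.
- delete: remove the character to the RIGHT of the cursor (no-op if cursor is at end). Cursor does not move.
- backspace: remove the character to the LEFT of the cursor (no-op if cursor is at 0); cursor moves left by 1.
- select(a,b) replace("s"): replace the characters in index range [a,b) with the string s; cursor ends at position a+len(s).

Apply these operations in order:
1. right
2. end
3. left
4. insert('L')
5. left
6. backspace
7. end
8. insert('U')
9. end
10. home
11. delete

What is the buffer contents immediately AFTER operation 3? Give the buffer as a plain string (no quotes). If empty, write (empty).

After op 1 (right): buf='TDYESEE' cursor=1
After op 2 (end): buf='TDYESEE' cursor=7
After op 3 (left): buf='TDYESEE' cursor=6

Answer: TDYESEE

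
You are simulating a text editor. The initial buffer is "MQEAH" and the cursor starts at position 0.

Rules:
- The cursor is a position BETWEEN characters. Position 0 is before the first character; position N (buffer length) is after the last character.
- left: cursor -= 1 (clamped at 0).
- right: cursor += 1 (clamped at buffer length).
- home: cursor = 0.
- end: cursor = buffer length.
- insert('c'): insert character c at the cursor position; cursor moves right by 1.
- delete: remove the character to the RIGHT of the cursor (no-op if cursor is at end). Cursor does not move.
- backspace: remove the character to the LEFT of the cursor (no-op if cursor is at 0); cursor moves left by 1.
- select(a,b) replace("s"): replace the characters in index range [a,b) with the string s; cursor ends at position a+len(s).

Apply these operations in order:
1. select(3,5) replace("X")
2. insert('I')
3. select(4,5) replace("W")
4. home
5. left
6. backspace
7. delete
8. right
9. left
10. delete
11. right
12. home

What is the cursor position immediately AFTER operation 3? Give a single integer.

Answer: 5

Derivation:
After op 1 (select(3,5) replace("X")): buf='MQEX' cursor=4
After op 2 (insert('I')): buf='MQEXI' cursor=5
After op 3 (select(4,5) replace("W")): buf='MQEXW' cursor=5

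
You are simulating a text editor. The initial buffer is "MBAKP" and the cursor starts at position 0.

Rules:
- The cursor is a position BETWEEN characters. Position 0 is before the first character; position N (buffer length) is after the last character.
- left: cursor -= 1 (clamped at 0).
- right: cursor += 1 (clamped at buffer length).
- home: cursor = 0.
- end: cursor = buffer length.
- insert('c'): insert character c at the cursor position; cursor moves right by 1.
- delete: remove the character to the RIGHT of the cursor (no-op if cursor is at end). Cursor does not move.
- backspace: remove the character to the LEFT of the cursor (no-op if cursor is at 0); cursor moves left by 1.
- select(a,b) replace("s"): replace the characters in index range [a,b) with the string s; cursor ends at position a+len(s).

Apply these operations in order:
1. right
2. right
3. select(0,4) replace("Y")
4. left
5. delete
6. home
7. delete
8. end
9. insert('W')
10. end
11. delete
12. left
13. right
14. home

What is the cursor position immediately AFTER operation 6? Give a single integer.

Answer: 0

Derivation:
After op 1 (right): buf='MBAKP' cursor=1
After op 2 (right): buf='MBAKP' cursor=2
After op 3 (select(0,4) replace("Y")): buf='YP' cursor=1
After op 4 (left): buf='YP' cursor=0
After op 5 (delete): buf='P' cursor=0
After op 6 (home): buf='P' cursor=0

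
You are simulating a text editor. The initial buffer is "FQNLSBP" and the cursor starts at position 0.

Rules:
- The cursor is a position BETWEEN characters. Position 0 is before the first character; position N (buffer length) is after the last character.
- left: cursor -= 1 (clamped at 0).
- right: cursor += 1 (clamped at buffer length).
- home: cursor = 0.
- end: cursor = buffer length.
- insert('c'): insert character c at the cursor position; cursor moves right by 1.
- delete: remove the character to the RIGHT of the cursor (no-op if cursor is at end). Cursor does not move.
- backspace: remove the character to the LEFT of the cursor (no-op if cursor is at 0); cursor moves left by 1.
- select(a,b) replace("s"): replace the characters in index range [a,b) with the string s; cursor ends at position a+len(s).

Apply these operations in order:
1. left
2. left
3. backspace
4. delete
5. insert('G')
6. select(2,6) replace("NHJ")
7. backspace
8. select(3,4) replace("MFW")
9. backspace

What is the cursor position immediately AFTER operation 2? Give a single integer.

Answer: 0

Derivation:
After op 1 (left): buf='FQNLSBP' cursor=0
After op 2 (left): buf='FQNLSBP' cursor=0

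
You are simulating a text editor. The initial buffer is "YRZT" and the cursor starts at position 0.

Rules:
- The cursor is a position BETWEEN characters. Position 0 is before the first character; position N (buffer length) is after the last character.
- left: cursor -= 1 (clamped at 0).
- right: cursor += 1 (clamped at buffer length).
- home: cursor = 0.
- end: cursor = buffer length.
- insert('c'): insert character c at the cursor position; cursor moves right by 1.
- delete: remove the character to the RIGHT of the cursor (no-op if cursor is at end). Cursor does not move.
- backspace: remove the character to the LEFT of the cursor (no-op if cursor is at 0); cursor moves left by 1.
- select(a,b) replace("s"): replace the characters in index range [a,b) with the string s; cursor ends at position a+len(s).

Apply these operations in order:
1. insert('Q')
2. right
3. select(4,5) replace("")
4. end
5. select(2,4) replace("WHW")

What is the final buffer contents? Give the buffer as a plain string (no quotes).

Answer: QYWHW

Derivation:
After op 1 (insert('Q')): buf='QYRZT' cursor=1
After op 2 (right): buf='QYRZT' cursor=2
After op 3 (select(4,5) replace("")): buf='QYRZ' cursor=4
After op 4 (end): buf='QYRZ' cursor=4
After op 5 (select(2,4) replace("WHW")): buf='QYWHW' cursor=5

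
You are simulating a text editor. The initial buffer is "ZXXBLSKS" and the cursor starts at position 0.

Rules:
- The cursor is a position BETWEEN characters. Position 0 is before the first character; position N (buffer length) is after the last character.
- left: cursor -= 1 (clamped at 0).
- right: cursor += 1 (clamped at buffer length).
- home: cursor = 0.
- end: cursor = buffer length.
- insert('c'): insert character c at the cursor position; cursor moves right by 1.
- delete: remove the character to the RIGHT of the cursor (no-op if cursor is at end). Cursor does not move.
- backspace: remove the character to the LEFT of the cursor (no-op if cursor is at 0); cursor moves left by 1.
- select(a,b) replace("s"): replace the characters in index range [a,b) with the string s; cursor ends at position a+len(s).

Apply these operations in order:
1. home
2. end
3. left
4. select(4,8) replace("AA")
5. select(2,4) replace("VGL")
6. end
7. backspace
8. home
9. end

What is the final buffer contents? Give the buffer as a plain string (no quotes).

After op 1 (home): buf='ZXXBLSKS' cursor=0
After op 2 (end): buf='ZXXBLSKS' cursor=8
After op 3 (left): buf='ZXXBLSKS' cursor=7
After op 4 (select(4,8) replace("AA")): buf='ZXXBAA' cursor=6
After op 5 (select(2,4) replace("VGL")): buf='ZXVGLAA' cursor=5
After op 6 (end): buf='ZXVGLAA' cursor=7
After op 7 (backspace): buf='ZXVGLA' cursor=6
After op 8 (home): buf='ZXVGLA' cursor=0
After op 9 (end): buf='ZXVGLA' cursor=6

Answer: ZXVGLA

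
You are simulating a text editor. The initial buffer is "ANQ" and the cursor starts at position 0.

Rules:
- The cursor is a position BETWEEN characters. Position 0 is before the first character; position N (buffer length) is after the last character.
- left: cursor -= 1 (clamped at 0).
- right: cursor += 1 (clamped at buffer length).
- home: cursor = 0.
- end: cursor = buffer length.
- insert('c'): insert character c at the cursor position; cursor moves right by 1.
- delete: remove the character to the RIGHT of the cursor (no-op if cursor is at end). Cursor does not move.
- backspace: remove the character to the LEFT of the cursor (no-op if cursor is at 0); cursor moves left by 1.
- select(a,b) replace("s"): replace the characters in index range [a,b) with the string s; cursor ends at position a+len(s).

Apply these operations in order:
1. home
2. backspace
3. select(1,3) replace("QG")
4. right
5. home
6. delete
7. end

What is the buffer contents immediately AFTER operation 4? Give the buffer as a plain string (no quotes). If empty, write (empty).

Answer: AQG

Derivation:
After op 1 (home): buf='ANQ' cursor=0
After op 2 (backspace): buf='ANQ' cursor=0
After op 3 (select(1,3) replace("QG")): buf='AQG' cursor=3
After op 4 (right): buf='AQG' cursor=3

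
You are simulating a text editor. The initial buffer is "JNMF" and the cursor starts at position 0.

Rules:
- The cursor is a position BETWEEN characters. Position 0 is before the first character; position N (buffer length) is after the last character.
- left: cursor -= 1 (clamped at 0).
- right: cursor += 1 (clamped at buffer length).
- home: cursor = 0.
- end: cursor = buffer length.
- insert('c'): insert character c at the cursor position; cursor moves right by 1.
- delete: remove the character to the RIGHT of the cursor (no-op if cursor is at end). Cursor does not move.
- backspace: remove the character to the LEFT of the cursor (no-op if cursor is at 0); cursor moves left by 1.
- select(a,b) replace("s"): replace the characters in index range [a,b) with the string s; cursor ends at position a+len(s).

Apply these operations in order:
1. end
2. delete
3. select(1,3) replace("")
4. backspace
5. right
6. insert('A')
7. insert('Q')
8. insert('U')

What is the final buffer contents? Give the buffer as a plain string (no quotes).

After op 1 (end): buf='JNMF' cursor=4
After op 2 (delete): buf='JNMF' cursor=4
After op 3 (select(1,3) replace("")): buf='JF' cursor=1
After op 4 (backspace): buf='F' cursor=0
After op 5 (right): buf='F' cursor=1
After op 6 (insert('A')): buf='FA' cursor=2
After op 7 (insert('Q')): buf='FAQ' cursor=3
After op 8 (insert('U')): buf='FAQU' cursor=4

Answer: FAQU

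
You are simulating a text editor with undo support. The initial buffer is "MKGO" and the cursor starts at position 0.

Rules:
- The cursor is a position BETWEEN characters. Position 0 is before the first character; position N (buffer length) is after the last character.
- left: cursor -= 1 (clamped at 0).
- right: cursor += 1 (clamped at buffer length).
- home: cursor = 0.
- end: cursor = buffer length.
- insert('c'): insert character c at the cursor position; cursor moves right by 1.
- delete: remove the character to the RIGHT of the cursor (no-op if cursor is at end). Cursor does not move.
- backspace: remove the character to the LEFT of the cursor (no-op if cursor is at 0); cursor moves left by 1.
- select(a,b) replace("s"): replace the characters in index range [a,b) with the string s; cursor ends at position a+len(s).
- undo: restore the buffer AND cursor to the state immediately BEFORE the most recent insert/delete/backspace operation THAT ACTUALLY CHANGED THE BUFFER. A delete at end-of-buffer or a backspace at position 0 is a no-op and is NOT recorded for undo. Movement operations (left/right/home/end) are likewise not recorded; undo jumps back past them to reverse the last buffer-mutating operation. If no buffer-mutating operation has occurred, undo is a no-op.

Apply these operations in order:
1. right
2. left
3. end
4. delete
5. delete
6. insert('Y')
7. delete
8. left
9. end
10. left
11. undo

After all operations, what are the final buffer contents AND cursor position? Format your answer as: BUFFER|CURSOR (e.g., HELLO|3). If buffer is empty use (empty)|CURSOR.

After op 1 (right): buf='MKGO' cursor=1
After op 2 (left): buf='MKGO' cursor=0
After op 3 (end): buf='MKGO' cursor=4
After op 4 (delete): buf='MKGO' cursor=4
After op 5 (delete): buf='MKGO' cursor=4
After op 6 (insert('Y')): buf='MKGOY' cursor=5
After op 7 (delete): buf='MKGOY' cursor=5
After op 8 (left): buf='MKGOY' cursor=4
After op 9 (end): buf='MKGOY' cursor=5
After op 10 (left): buf='MKGOY' cursor=4
After op 11 (undo): buf='MKGO' cursor=4

Answer: MKGO|4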